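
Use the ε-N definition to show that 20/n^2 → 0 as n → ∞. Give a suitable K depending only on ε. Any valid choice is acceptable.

Let ε > 0 be given. For n ≥ 1, |20/n^2 − 0| = 20/n^2.
20/n^2 < ε ⇔ n^2 > 20/ε ⇔ n > (20/ε)^{1/2}.
Take K = (20/ε)^{1/2}. Then n > K implies 20/n^2 < ε.

K = (20/ε)^{1/2}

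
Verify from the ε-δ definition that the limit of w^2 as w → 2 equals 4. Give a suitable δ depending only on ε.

Let ε > 0. We seek δ > 0 with 0 < |w − 2| < δ ⇒ |w^2 − 4| < ε.
Factor: w^2 − 4 = (w − 2)(w + 2), so |w^2 − 4| = |w − 2|·|w + 2|.
Impose δ ≤ 2 so that |w| < 4; then |w + 2| ≤ 6.
Hence |w^2 − 4| ≤ 6|w − 2|, which is < ε once |w − 2| < ε/6.
Take δ = min(2, ε/6). If 0 < |w − 2| < δ then both bounds hold and |w^2 − 4| ≤ 6|w − 2| < 6·(ε/6) = ε.

δ = min(2, ε/6)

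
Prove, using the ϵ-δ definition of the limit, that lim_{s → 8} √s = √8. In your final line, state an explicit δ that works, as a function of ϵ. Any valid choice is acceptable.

Suppose ϵ > 0. We want δ > 0 such that 0 < |s − 8| < δ implies |√s − √8| < ϵ.
Multiplying by the conjugate, |√s − √8| = |s − 8|/(√s + √8).
Restrict δ ≤ 8 so that |s − 8| < 8 forces s > 0, and then √s + √8 > √8.
Hence |√s − √8| < |s − 8|/√8, which is < ϵ once |s − 8| < √8·ϵ.
Take δ = min(8, √8·ϵ). If 0 < |s − 8| < δ then s > 0 and |√s − √8| < |s − 8|/√8 < ϵ.

δ = min(8, √8·ϵ)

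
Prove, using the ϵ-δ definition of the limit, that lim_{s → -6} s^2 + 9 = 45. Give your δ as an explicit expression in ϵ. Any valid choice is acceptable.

δ = min(1, ϵ/13)

Let ϵ > 0 be given. We want δ > 0 such that 0 < |s + 6| < δ implies |(s^2 + 9) − 45| < ϵ.
(s^2 + 9) − 45 = s^2 - 36 = (s + 6)(s - 6).
So |(s^2 + 9) − 45| = |s + 6|·|s - 6|.
Assume first that |s + 6| < 1, so |s| < 7. Then |s - 6| ≤ 7 + 6 = 13.
Hence |(s^2 + 9) − 45| ≤ 13|s + 6| < ϵ provided |s + 6| < ϵ/13.
Choosing δ = min(1, ϵ/13) ensures both conditions, hence |(s^2 + 9) − 45| < ϵ.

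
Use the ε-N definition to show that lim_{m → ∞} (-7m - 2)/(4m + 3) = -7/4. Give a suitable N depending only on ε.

N = (13/16)/ε

Let ε > 0. For m ≥ 1, |(-7m - 2)/(4m + 3) + 7/4| = |13|/(4(4m + 3)) = 13/(4(4m + 3)).
Since 4m + 3 ≥ 4m for m ≥ 1, this is ≤ 13/(4·4m) = (13/16)/m.
So |(-7m - 2)/(4m + 3) + 7/4| < ε whenever m > (13/16)/ε.
Take N = (13/16)/ε. If m > N then |(-7m - 2)/(4m + 3) + 7/4| ≤ (13/16)/m < ε.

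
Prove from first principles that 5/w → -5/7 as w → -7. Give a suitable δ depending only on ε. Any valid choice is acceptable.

δ = min(7/2, (49/10)ε)

Fix ε > 0. We seek δ > 0 such that 0 < |w + 7| < δ implies |5/w + 5/7| < ε.
|5/w + 5/7| = 5·|-7 − w|/(7·|w|) = 5|w + 7|/(7|w|).
Restrict δ ≤ 7/2. Then |w + 7| < 7/2 gives |w| > 7/2, so 7|w| > 49/2.
Then |5/w + 5/7| < 5|w + 7|/(49/2), which is < ε when |w + 7| < (49/10)ε.
Take δ = min(7/2, (49/10)ε). Then 0 < |w + 7| < δ gives both |w + 7| < 7/2 and |w + 7| < (49/10)ε, so |5/w + 5/7| < ε.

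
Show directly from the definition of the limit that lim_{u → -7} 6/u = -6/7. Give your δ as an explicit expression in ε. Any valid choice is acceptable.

δ = min(7/2, (49/12)ε)

Let ε > 0. We seek δ > 0 such that 0 < |u + 7| < δ implies |6/u + 6/7| < ε.
|6/u + 6/7| = 6·|-7 − u|/(7·|u|) = 6|u + 7|/(7|u|).
Restrict δ ≤ 7/2. Then |u + 7| < 7/2 gives |u| > 7/2, so 7|u| > 49/2.
Then |6/u + 6/7| < 6|u + 7|/(49/2), which is < ε when |u + 7| < (49/12)ε.
Take δ = min(7/2, (49/12)ε). Then 0 < |u + 7| < δ gives both |u + 7| < 7/2 and |u + 7| < (49/12)ε, so |6/u + 6/7| < ε.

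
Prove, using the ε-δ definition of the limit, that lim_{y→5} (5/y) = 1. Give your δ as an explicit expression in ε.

Suppose ε > 0. We seek δ > 0 such that 0 < |y − 5| < δ implies |5/y − 1| < ε.
|5/y − 1| = 5·|5 − y|/(5·|y|) = 5|y − 5|/(5|y|).
Restrict δ ≤ 5/2. Then |y − 5| < 5/2 gives |y| > 5/2, so 5|y| > 25/2.
Then |5/y − 1| < 5|y − 5|/(25/2), which is < ε when |y − 5| < (5/2)ε.
Take δ = min(5/2, (5/2)ε). Then 0 < |y − 5| < δ gives both |y − 5| < 5/2 and |y − 5| < (5/2)ε, so |5/y − 1| < ε.

δ = min(5/2, (5/2)ε)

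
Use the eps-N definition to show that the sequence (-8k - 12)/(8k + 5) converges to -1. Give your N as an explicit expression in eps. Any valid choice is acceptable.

N = (7/8)/eps

Let eps > 0 be given. For k ≥ 1, |(-8k - 12)/(8k + 5) + 1| = |-56|/(8(8k + 5)) = 56/(8(8k + 5)).
Since 8k + 5 ≥ 8k for k ≥ 1, this is ≤ 56/(8·8k) = (7/8)/k.
So |(-8k - 12)/(8k + 5) + 1| < eps whenever k > (7/8)/eps.
Take N = (7/8)/eps. If k > N then |(-8k - 12)/(8k + 5) + 1| ≤ (7/8)/k < eps.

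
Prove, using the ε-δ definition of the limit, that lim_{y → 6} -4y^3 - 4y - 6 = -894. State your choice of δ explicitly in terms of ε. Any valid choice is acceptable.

Fix ε > 0. We want δ > 0 such that 0 < |y − 6| < δ implies |(-4y^3 - 4y - 6) + 894| < ε.
(-4y^3 - 4y - 6) + 894 = -4y^3 - 4y + 888 = (y − 6)(-4y^2 - 24y - 148).
So |(-4y^3 - 4y - 6) + 894| = |y − 6|·|-4y^2 - 24y - 148|.
Assume first that |y − 6| < 1, so |y| < 7. Then |-4y^2 - 24y - 148| ≤ 4·7^2 + 24·7 + 148 = 512.
Hence |(-4y^3 - 4y - 6) + 894| ≤ 512|y − 6| < ε provided |y − 6| < ε/512.
Choosing δ = min(1, ε/512) ensures both conditions, hence |(-4y^3 - 4y - 6) + 894| < ε.

δ = min(1, ε/512)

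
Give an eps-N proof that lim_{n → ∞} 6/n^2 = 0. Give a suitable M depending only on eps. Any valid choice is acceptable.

M = (6/eps)^{1/2}

Suppose eps > 0. For n ≥ 1, |6/n^2 − 0| = 6/n^2.
6/n^2 < eps ⇔ n^2 > 6/eps ⇔ n > (6/eps)^{1/2}.
Take M = (6/eps)^{1/2}. Then n > M implies 6/n^2 < eps.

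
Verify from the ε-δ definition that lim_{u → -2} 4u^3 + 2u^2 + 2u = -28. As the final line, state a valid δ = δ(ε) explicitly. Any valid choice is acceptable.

Fix ε > 0. We want δ > 0 such that 0 < |u + 2| < δ implies |(4u^3 + 2u^2 + 2u) + 28| < ε.
(4u^3 + 2u^2 + 2u) + 28 = 4u^3 + 2u^2 + 2u + 28 = (u + 2)(4u^2 - 6u + 14).
So |(4u^3 + 2u^2 + 2u) + 28| = |u + 2|·|4u^2 - 6u + 14|.
Require δ ≤ 1. Then |u + 2| < 1 gives |u| < 3, and by the triangle inequality |4u^2 - 6u + 14| ≤ 4·3^2 + 6·3 + 14 = 68.
Hence |(4u^3 + 2u^2 + 2u) + 28| ≤ 68|u + 2| < ε provided |u + 2| < ε/68.
Choosing δ = min(1, ε/68) ensures both conditions, hence |(4u^3 + 2u^2 + 2u) + 28| < ε.

δ = min(1, ε/68)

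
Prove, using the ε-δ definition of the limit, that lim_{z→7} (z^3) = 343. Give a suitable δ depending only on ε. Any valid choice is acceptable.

δ = min(1, ε/169)

Fix ε > 0. We seek δ > 0 with 0 < |z − 7| < δ ⇒ |z^3 − 343| < ε.
Factor: z^3 − 343 = (z − 7)(z^2 + 7z + 49), so |z^3 − 343| = |z − 7|·|z^2 + 7z + 49|.
Restrict δ ≤ 1. Then |z − 7| < 1 gives |z| < 8, so by the triangle inequality |z^2 + 7z + 49| ≤ 8^2 + 7·8 + 49 = 169.
Hence |z^3 − 343| ≤ 169|z − 7|, which is < ε once |z − 7| < ε/169.
Take δ = min(1, ε/169). If 0 < |z − 7| < δ then both bounds hold and |z^3 − 343| ≤ 169|z − 7| < 169·(ε/169) = ε.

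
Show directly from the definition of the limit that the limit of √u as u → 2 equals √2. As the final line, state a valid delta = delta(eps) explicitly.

delta = min(2, √2·eps)

Let eps > 0. We want delta > 0 such that 0 < |u − 2| < delta implies |√u − √2| < eps.
Multiplying by the conjugate, |√u − √2| = |u − 2|/(√u + √2).
Restrict delta ≤ 2 so that |u − 2| < 2 forces u > 0, and then √u + √2 > √2.
Hence |√u − √2| < |u − 2|/√2, which is < eps once |u − 2| < √2·eps.
Take delta = min(2, √2·eps). If 0 < |u − 2| < delta then u > 0 and |√u − √2| < |u − 2|/√2 < eps.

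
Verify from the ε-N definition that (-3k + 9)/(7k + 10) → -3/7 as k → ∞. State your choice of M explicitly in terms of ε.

Let ε > 0. For k ≥ 1, |(-3k + 9)/(7k + 10) + 3/7| = |93|/(7(7k + 10)) = 93/(7(7k + 10)).
Since 7k + 10 ≥ 7k for k ≥ 1, this is ≤ 93/(7·7k) = (93/49)/k.
So |(-3k + 9)/(7k + 10) + 3/7| < ε whenever k > (93/49)/ε.
Take M = (93/49)/ε. If k > M then |(-3k + 9)/(7k + 10) + 3/7| ≤ (93/49)/k < ε.

M = (93/49)/ε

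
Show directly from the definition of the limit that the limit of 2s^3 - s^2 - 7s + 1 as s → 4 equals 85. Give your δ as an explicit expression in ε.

Suppose ε > 0. We want δ > 0 such that 0 < |s − 4| < δ implies |(2s^3 - s^2 - 7s + 1) − 85| < ε.
(2s^3 - s^2 - 7s + 1) − 85 = 2s^3 - s^2 - 7s - 84 = (s − 4)(2s^2 + 7s + 21).
So |(2s^3 - s^2 - 7s + 1) − 85| = |s − 4|·|2s^2 + 7s + 21|.
Assume first that |s − 4| < 1, so |s| < 5. Then |2s^2 + 7s + 21| ≤ 2·5^2 + 7·5 + 21 = 106.
Hence |(2s^3 - s^2 - 7s + 1) − 85| ≤ 106|s − 4| < ε provided |s − 4| < ε/106.
Take δ = min(1, ε/106). Then 0 < |s − 4| < δ gives both |s − 4| < 1 and |s − 4| < ε/106, so |(2s^3 - s^2 - 7s + 1) − 85| < ε.

δ = min(1, ε/106)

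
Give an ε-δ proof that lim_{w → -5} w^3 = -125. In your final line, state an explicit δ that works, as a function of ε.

δ = min(1, ε/91)

Let ε > 0. We seek δ > 0 with 0 < |w + 5| < δ ⇒ |w^3 + 125| < ε.
Factor: w^3 + 125 = (w + 5)(w^2 - 5w + 25), so |w^3 + 125| = |w + 5|·|w^2 - 5w + 25|.
Impose δ ≤ 1 so that |w| < 6; then |w^2 - 5w + 25| ≤ 91.
Hence |w^3 + 125| ≤ 91|w + 5|, which is < ε once |w + 5| < ε/91.
Take δ = min(1, ε/91). If 0 < |w + 5| < δ then both bounds hold and |w^3 + 125| ≤ 91|w + 5| < 91·(ε/91) = ε.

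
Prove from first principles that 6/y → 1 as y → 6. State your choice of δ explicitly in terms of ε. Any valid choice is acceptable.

Fix ε > 0. We seek δ > 0 such that 0 < |y − 6| < δ implies |6/y − 1| < ε.
|6/y − 1| = 6·|6 − y|/(6·|y|) = 6|y − 6|/(6|y|).
Require δ ≤ 3 so that |y| > 6 − 3 = 3, hence 6|y| > 18.
Then |6/y − 1| < 6|y − 6|/18, which is < ε when |y − 6| < 3ε.
Take δ = min(3, 3ε). Then 0 < |y − 6| < δ gives both |y − 6| < 3 and |y − 6| < 3ε, so |6/y − 1| < ε.

δ = min(3, 3ε)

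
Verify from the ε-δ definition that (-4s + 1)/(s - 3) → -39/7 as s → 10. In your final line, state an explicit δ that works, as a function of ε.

δ = min(7/2, (49/22)ε)

Let ε > 0 be given. We want δ > 0 with 0 < |s − 10| < δ ⇒ |(-4s + 1)/(s - 3) + 39/7| < ε.
Combining over a common denominator, (-4s + 1)/(s - 3) + 39/7 = [(-4s + 1)·7 − (-39)·(s - 3)] / [7·(s - 3)] = 11(s − 10) / (7(s - 3)).
So |(-4s + 1)/(s - 3) + 39/7| = 11|s − 10| / (7·|s − 3|).
Require δ ≤ 7/2, so |s − 3| ≥ |7| − |s − 10| > 7 − 7/2 = 7/2.
Hence |(-4s + 1)/(s - 3) + 39/7| < 11|s − 10|/(7·(7/2)) = (22/49)|s − 10|, which is < ε once |s − 10| < (49/22)ε.
Take δ = min(7/2, (49/22)ε). Then 0 < |s − 10| < δ forces both bounds, so |(-4s + 1)/(s - 3) + 39/7| < ε.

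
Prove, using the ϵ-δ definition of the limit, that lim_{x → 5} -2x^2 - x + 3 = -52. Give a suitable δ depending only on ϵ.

Suppose ϵ > 0. We want δ > 0 such that 0 < |x − 5| < δ implies |(-2x^2 - x + 3) + 52| < ϵ.
(-2x^2 - x + 3) + 52 = -2x^2 - x + 55 = (x − 5)(-2x - 11).
So |(-2x^2 - x + 3) + 52| = |x − 5|·|-2x - 11|.
Require δ ≤ 2. Then |x − 5| < 2 gives |x| < 7, and by the triangle inequality |-2x - 11| ≤ 2·7 + 11 = 25.
Hence |(-2x^2 - x + 3) + 52| ≤ 25|x − 5| < ϵ provided |x − 5| < ϵ/25.
Take δ = min(2, ϵ/25). Then 0 < |x − 5| < δ gives both |x − 5| < 2 and |x − 5| < ϵ/25, so |(-2x^2 - x + 3) + 52| < ϵ.

δ = min(2, ϵ/25)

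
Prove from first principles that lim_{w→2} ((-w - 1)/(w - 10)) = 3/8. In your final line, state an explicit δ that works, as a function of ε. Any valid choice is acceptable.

Let ε > 0. We want δ > 0 with 0 < |w − 2| < δ ⇒ |(-w - 1)/(w - 10) − (3/8)| < ε.
Combining over a common denominator, (-w - 1)/(w - 10) − (3/8) = [(-w - 1)·(-8) − (-3)·(w - 10)] / [(-8)·(w - 10)] = 11(w − 2) / ((-8)(w - 10)).
So |(-w - 1)/(w - 10) − (3/8)| = 11|w − 2| / (8·|w − 10|).
Restrict δ ≤ 4. Then |w − 2| < 4 gives |w − 10| = |(w − 2) + (-8)| ≥ 8 − 4 = 4.
Hence |(-w - 1)/(w - 10) − (3/8)| < 11|w − 2|/(8·4) = (11/32)|w − 2|, which is < ε once |w − 2| < (32/11)ε.
Take δ = min(4, (32/11)ε). Then 0 < |w − 2| < δ forces both bounds, so |(-w - 1)/(w - 10) − (3/8)| < ε.

δ = min(4, (32/11)ε)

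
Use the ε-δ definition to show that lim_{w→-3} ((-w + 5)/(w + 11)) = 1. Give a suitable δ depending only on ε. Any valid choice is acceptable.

Let ε > 0. We want δ > 0 with 0 < |w + 3| < δ ⇒ |(-w + 5)/(w + 11) − 1| < ε.
Combining over a common denominator, (-w + 5)/(w + 11) − 1 = [(-w + 5)·8 − 8·(w + 11)] / [8·(w + 11)] = -16(w + 3) / (8(w + 11)).
So |(-w + 5)/(w + 11) − 1| = 16|w + 3| / (8·|w + 11|).
Require δ ≤ 4, so |w + 11| ≥ |8| − |w + 3| > 8 − 4 = 4.
Hence |(-w + 5)/(w + 11) − 1| < 16|w + 3|/(8·4) = (1/2)|w + 3|, which is < ε once |w + 3| < 2ε.
Take δ = min(4, 2ε). Then 0 < |w + 3| < δ forces both bounds, so |(-w + 5)/(w + 11) − 1| < ε.

δ = min(4, 2ε)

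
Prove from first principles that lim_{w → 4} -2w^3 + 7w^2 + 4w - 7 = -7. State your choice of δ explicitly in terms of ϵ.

Suppose ϵ > 0. We want δ > 0 such that 0 < |w − 4| < δ implies |(-2w^3 + 7w^2 + 4w - 7) + 7| < ϵ.
(-2w^3 + 7w^2 + 4w - 7) + 7 = -2w^3 + 7w^2 + 4w = (w − 4)(-2w^2 - w).
So |(-2w^3 + 7w^2 + 4w - 7) + 7| = |w − 4|·|-2w^2 - w|.
Require δ ≤ 2. Then |w − 4| < 2 gives |w| < 6, and by the triangle inequality |-2w^2 - w| ≤ 2·6^2 + 6 = 78.
Hence |(-2w^3 + 7w^2 + 4w - 7) + 7| ≤ 78|w − 4| < ϵ provided |w − 4| < ϵ/78.
Take δ = min(2, ϵ/78). Then 0 < |w − 4| < δ gives both |w − 4| < 2 and |w − 4| < ϵ/78, so |(-2w^3 + 7w^2 + 4w - 7) + 7| < ϵ.

δ = min(2, ϵ/78)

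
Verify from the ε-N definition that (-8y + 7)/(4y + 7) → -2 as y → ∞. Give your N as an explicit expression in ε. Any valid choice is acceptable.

N = (21/4)/ε

Suppose ε > 0. We seek N > 0 such that y > N implies |(-8y + 7)/(4y + 7) + 2| < ε.
(-8y + 7)/(4y + 7) + 2 = (4(-8y + 7) − (-8)(4y + 7)) / (4(4y + 7)) = 84/(4(4y + 7)).
For y > 0 we have 4y + 7 > 4y, so |(-8y + 7)/(4y + 7) + 2| = 84/(4(4y + 7)) < 84/(4·4y) = (21/4)/y.
Thus |(-8y + 7)/(4y + 7) + 2| < ε whenever y > (21/4)/ε.
Take N = (21/4)/ε. If y > N then |(-8y + 7)/(4y + 7) + 2| < (21/4)/y < ε.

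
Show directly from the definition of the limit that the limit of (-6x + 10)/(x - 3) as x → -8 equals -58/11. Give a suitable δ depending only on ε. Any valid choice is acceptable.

Let ε > 0. We want δ > 0 with 0 < |x + 8| < δ ⇒ |(-6x + 10)/(x - 3) + 58/11| < ε.
Combining over a common denominator, (-6x + 10)/(x - 3) + 58/11 = [(-6x + 10)·(-11) − 58·(x - 3)] / [(-11)·(x - 3)] = 8(x + 8) / ((-11)(x - 3)).
So |(-6x + 10)/(x - 3) + 58/11| = 8|x + 8| / (11·|x − 3|).
Restrict δ ≤ 11/2. Then |x + 8| < 11/2 gives |x − 3| = |(x + 8) + (-11)| ≥ 11 − 11/2 = 11/2.
Hence |(-6x + 10)/(x - 3) + 58/11| < 8|x + 8|/(11·(11/2)) = (16/121)|x + 8|, which is < ε once |x + 8| < (121/16)ε.
Take δ = min(11/2, (121/16)ε). Then 0 < |x + 8| < δ forces both bounds, so |(-6x + 10)/(x - 3) + 58/11| < ε.

δ = min(11/2, (121/16)ε)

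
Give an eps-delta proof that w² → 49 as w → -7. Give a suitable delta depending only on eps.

Let eps > 0 be given. We seek delta > 0 with 0 < |w + 7| < delta ⇒ |w² − 49| < eps.
Factor: w² − 49 = (w + 7)(w - 7), so |w² − 49| = |w + 7|·|w - 7|.
Restrict delta ≤ 1. Then |w + 7| < 1 gives |w| < 8, so by the triangle inequality |w - 7| ≤ 8 + 7 = 15.
Hence |w² − 49| ≤ 15|w + 7|, which is < eps once |w + 7| < eps/15.
Take delta = min(1, eps/15). If 0 < |w + 7| < delta then both bounds hold and |w² − 49| ≤ 15|w + 7| < 15·(eps/15) = eps.

delta = min(1, eps/15)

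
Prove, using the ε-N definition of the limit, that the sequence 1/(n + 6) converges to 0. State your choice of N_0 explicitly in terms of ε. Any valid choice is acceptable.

Let ε > 0. For n ≥ 1, |1/(n + 6) − 0| = 1/(n + 6) ≤ 1/n.
We need 1/n < ε, i.e. n > 1/ε.
Take N_0 = 1/ε. If n > N_0 then |1/(n + 6)| ≤ 1/n < ε.

N_0 = 1/ε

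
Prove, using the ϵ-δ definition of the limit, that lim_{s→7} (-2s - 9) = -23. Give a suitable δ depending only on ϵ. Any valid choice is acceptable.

Fix ϵ > 0. We need δ > 0 so that 0 < |s − 7| < δ implies |(-2s - 9) + 23| < ϵ.
|(-2s - 9) + 23| = |-2s + 14| = 2|s − 7|.
So 2|s − 7| < ϵ exactly when |s − 7| < ϵ/2.
Choosing δ = ϵ/2 gives |(-2s - 9) + 23| = 2|s − 7| < ϵ whenever |s − 7| < δ.

δ = ϵ/2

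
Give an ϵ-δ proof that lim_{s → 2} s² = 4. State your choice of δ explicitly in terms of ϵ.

δ = min(1, ϵ/5)

Fix ϵ > 0. We seek δ > 0 with 0 < |s − 2| < δ ⇒ |s² − 4| < ϵ.
Factor: s² − 4 = (s − 2)(s + 2), so |s² − 4| = |s − 2|·|s + 2|.
Restrict δ ≤ 1. Then |s − 2| < 1 gives |s| < 3, so by the triangle inequality |s + 2| ≤ 3 + 2 = 5.
Hence |s² − 4| ≤ 5|s − 2|, which is < ϵ once |s − 2| < ϵ/5.
Take δ = min(1, ϵ/5). If 0 < |s − 2| < δ then both bounds hold and |s² − 4| ≤ 5|s − 2| < 5·(ϵ/5) = ϵ.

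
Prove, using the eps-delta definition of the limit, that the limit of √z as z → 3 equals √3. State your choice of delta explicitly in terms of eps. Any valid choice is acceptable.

Let eps > 0. We want delta > 0 such that 0 < |z − 3| < delta implies |√z − √3| < eps.
Rationalise: √z − √3 = (z − 3)/(√z + √3), so |√z − √3| = |z − 3|/(√z + √3).
Restrict delta ≤ 3 so that |z − 3| < 3 forces z > 0, and then √z + √3 > √3.
Hence |√z − √3| < |z − 3|/√3, which is < eps once |z − 3| < √3·eps.
Take delta = min(3, √3·eps). If 0 < |z − 3| < delta then z > 0 and |√z − √3| < |z − 3|/√3 < eps.

delta = min(3, √3·eps)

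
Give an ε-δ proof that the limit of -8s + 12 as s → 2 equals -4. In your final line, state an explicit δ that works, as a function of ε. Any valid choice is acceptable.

δ = ε/8

Fix ε > 0. We need δ > 0 so that 0 < |s − 2| < δ implies |(-8s + 12) + 4| < ε.
Since (-8s + 12) + 4 = -8(s − 2), we have |(-8s + 12) + 4| = 8|s − 2|.
Thus it suffices that |s − 2| < ε/8.
Choosing δ = ε/8 gives |(-8s + 12) + 4| = 8|s − 2| < ε whenever |s − 2| < δ.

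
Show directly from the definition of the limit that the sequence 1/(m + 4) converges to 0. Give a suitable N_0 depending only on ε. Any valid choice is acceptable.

N_0 = 1/ε

Let ε > 0. For m ≥ 1, |1/(m + 4) − 0| = 1/(m + 4) ≤ 1/m.
We need 1/m < ε, i.e. m > 1/ε.
Take N_0 = 1/ε. If m > N_0 then |1/(m + 4)| ≤ 1/m < ε.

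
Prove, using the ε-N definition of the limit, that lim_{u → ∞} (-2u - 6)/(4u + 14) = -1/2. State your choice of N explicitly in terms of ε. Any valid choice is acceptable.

Suppose ε > 0. We seek N > 0 such that u > N implies |(-2u - 6)/(4u + 14) + 1/2| < ε.
(-2u - 6)/(4u + 14) + 1/2 = (4(-2u - 6) − (-2)(4u + 14)) / (4(4u + 14)) = 4/(4(4u + 14)).
For u > 0 we have 4u + 14 > 4u, so |(-2u - 6)/(4u + 14) + 1/2| = 4/(4(4u + 14)) < 4/(4·4u) = (1/4)/u.
Thus |(-2u - 6)/(4u + 14) + 1/2| < ε whenever u > (1/4)/ε.
Take N = (1/4)/ε. If u > N then |(-2u - 6)/(4u + 14) + 1/2| < (1/4)/u < ε.

N = (1/4)/ε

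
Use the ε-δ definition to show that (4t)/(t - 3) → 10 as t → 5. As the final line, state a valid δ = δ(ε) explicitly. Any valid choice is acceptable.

δ = min(1, (1/6)ε)

Let ε > 0 be given. We want δ > 0 with 0 < |t − 5| < δ ⇒ |(4t)/(t - 3) − 10| < ε.
Combining over a common denominator, (4t)/(t - 3) − 10 = [(4t)·2 − 20·(t - 3)] / [2·(t - 3)] = -12(t − 5) / (2(t - 3)).
So |(4t)/(t - 3) − 10| = 12|t − 5| / (2·|t − 3|).
Require δ ≤ 1, so |t − 3| ≥ |2| − |t − 5| > 2 − 1 = 1.
Hence |(4t)/(t - 3) − 10| < 12|t − 5|/(2·1) = 6|t − 5|, which is < ε once |t − 5| < (1/6)ε.
Take δ = min(1, (1/6)ε). Then 0 < |t − 5| < δ forces both bounds, so |(4t)/(t - 3) − 10| < ε.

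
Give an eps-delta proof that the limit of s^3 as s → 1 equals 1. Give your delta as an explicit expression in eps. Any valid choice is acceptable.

delta = min(1, eps/7)

Let eps > 0. We seek delta > 0 with 0 < |s − 1| < delta ⇒ |s^3 − 1| < eps.
Factor: s^3 − 1 = (s − 1)(s^2 + s + 1), so |s^3 − 1| = |s − 1|·|s^2 + s + 1|.
Restrict delta ≤ 1. Then |s − 1| < 1 gives |s| < 2, so by the triangle inequality |s^2 + s + 1| ≤ 2^2 + 2 + 1 = 7.
Hence |s^3 − 1| ≤ 7|s − 1|, which is < eps once |s − 1| < eps/7.
Take delta = min(1, eps/7). If 0 < |s − 1| < delta then both bounds hold and |s^3 − 1| ≤ 7|s − 1| < 7·(eps/7) = eps.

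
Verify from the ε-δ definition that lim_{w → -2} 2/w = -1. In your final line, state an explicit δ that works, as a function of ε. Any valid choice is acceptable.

δ = min(1, ε)

Suppose ε > 0. We seek δ > 0 such that 0 < |w + 2| < δ implies |2/w + 1| < ε.
|2/w + 1| = 2·|-2 − w|/(2·|w|) = 2|w + 2|/(2|w|).
Require δ ≤ 1 so that |w| > 2 − 1 = 1, hence 2|w| > 2.
Then |2/w + 1| < 2|w + 2|/2, which is < ε when |w + 2| < ε.
Take δ = min(1, ε). Then 0 < |w + 2| < δ gives both |w + 2| < 1 and |w + 2| < ε, so |2/w + 1| < ε.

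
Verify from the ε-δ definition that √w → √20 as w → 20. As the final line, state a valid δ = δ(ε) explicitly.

Let ε > 0 be given. We want δ > 0 such that 0 < |w − 20| < δ implies |√w − √20| < ε.
Multiplying by the conjugate, |√w − √20| = |w − 20|/(√w + √20).
Restrict δ ≤ 20 so that |w − 20| < 20 forces w > 0, and then √w + √20 > √20.
Hence |√w − √20| < |w − 20|/√20, which is < ε once |w − 20| < √20·ε.
Take δ = min(20, √20·ε). If 0 < |w − 20| < δ then w > 0 and |√w − √20| < |w − 20|/√20 < ε.

δ = min(20, √20·ε)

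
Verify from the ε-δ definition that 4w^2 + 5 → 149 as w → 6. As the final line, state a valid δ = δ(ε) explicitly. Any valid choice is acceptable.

Let ε > 0 be given. We want δ > 0 such that 0 < |w − 6| < δ implies |(4w^2 + 5) − 149| < ε.
(4w^2 + 5) − 149 = 4w^2 - 144 = (w − 6)(4w + 24).
So |(4w^2 + 5) − 149| = |w − 6|·|4w + 24|.
Assume first that |w − 6| < 2, so |w| < 8. Then |4w + 24| ≤ 4·8 + 24 = 56.
Hence |(4w^2 + 5) − 149| ≤ 56|w − 6| < ε provided |w − 6| < ε/56.
Take δ = min(2, ε/56). Then 0 < |w − 6| < δ gives both |w − 6| < 2 and |w − 6| < ε/56, so |(4w^2 + 5) − 149| < ε.

δ = min(2, ε/56)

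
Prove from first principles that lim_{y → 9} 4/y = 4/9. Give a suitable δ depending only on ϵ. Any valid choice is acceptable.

Let ϵ > 0 be given. We seek δ > 0 such that 0 < |y − 9| < δ implies |4/y − (4/9)| < ϵ.
|4/y − (4/9)| = 4·|9 − y|/(9·|y|) = 4|y − 9|/(9|y|).
Restrict δ ≤ 9/2. Then |y − 9| < 9/2 gives |y| > 9/2, so 9|y| > 81/2.
Then |4/y − (4/9)| < 4|y − 9|/(81/2), which is < ϵ when |y − 9| < (81/8)ϵ.
Take δ = min(9/2, (81/8)ϵ). Then 0 < |y − 9| < δ gives both |y − 9| < 9/2 and |y − 9| < (81/8)ϵ, so |4/y − (4/9)| < ϵ.

δ = min(9/2, (81/8)ϵ)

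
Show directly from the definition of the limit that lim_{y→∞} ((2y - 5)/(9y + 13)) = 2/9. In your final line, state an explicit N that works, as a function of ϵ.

Let ϵ > 0. We seek N > 0 such that y > N implies |(2y - 5)/(9y + 13) − (2/9)| < ϵ.
(2y - 5)/(9y + 13) − (2/9) = (9(2y - 5) − 2(9y + 13)) / (9(9y + 13)) = -71/(9(9y + 13)).
For y > 0 we have 9y + 13 > 9y, so |(2y - 5)/(9y + 13) − (2/9)| = 71/(9(9y + 13)) < 71/(9·9y) = (71/81)/y.
Thus |(2y - 5)/(9y + 13) − (2/9)| < ϵ whenever y > (71/81)/ϵ.
Take N = (71/81)/ϵ. If y > N then |(2y - 5)/(9y + 13) − (2/9)| < (71/81)/y < ϵ.

N = (71/81)/ϵ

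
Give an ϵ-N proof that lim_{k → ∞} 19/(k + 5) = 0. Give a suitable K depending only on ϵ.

Suppose ϵ > 0. For k ≥ 1, |19/(k + 5) − 0| = 19/(k + 5) ≤ 19/k.
We need 19/k < ϵ, i.e. k > 19/ϵ.
Take K = 19/ϵ. If k > K then |19/(k + 5)| ≤ 19/k < ϵ.

K = 19/ϵ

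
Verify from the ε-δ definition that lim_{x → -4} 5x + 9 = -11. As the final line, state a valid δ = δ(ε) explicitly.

δ = ε/5

Fix ε > 0. We need δ > 0 so that 0 < |x + 4| < δ implies |(5x + 9) + 11| < ε.
|(5x + 9) + 11| = |5x + 20| = 5|x + 4|.
So 5|x + 4| < ε exactly when |x + 4| < ε/5.
Choosing δ = ε/5 gives |(5x + 9) + 11| = 5|x + 4| < ε whenever |x + 4| < δ.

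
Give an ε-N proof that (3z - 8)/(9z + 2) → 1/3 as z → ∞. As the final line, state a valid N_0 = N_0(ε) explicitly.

N_0 = (26/27)/ε

Fix ε > 0. We seek N_0 > 0 such that z > N_0 implies |(3z - 8)/(9z + 2) − (1/3)| < ε.
(3z - 8)/(9z + 2) − (1/3) = (9(3z - 8) − 3(9z + 2)) / (9(9z + 2)) = -78/(9(9z + 2)).
For z > 0 we have 9z + 2 > 9z, so |(3z - 8)/(9z + 2) − (1/3)| = 78/(9(9z + 2)) < 78/(9·9z) = (26/27)/z.
Thus |(3z - 8)/(9z + 2) − (1/3)| < ε whenever z > (26/27)/ε.
Take N_0 = (26/27)/ε. If z > N_0 then |(3z - 8)/(9z + 2) − (1/3)| < (26/27)/z < ε.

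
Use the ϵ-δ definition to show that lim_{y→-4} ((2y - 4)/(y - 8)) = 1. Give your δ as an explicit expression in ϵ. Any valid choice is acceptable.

δ = min(6, 6ϵ)

Let ϵ > 0. We want δ > 0 with 0 < |y + 4| < δ ⇒ |(2y - 4)/(y - 8) − 1| < ϵ.
Combining over a common denominator, (2y - 4)/(y - 8) − 1 = [(2y - 4)·(-12) − (-12)·(y - 8)] / [(-12)·(y - 8)] = -12(y + 4) / ((-12)(y - 8)).
So |(2y - 4)/(y - 8) − 1| = 12|y + 4| / (12·|y − 8|).
Restrict δ ≤ 6. Then |y + 4| < 6 gives |y − 8| = |(y + 4) + (-12)| ≥ 12 − 6 = 6.
Hence |(2y - 4)/(y - 8) − 1| < 12|y + 4|/(12·6) = (1/6)|y + 4|, which is < ϵ once |y + 4| < 6ϵ.
Take δ = min(6, 6ϵ). Then 0 < |y + 4| < δ forces both bounds, so |(2y - 4)/(y - 8) − 1| < ϵ.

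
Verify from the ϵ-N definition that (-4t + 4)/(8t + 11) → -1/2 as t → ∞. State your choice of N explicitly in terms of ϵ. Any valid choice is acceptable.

Let ϵ > 0 be given. We seek N > 0 such that t > N implies |(-4t + 4)/(8t + 11) + 1/2| < ϵ.
(-4t + 4)/(8t + 11) + 1/2 = (8(-4t + 4) − (-4)(8t + 11)) / (8(8t + 11)) = 76/(8(8t + 11)).
For t > 0 we have 8t + 11 > 8t, so |(-4t + 4)/(8t + 11) + 1/2| = 76/(8(8t + 11)) < 76/(8·8t) = (19/16)/t.
Thus |(-4t + 4)/(8t + 11) + 1/2| < ϵ whenever t > (19/16)/ϵ.
Take N = (19/16)/ϵ. If t > N then |(-4t + 4)/(8t + 11) + 1/2| < (19/16)/t < ϵ.

N = (19/16)/ϵ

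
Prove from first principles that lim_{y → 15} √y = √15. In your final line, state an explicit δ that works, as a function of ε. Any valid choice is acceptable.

δ = min(15, √15·ε)

Suppose ε > 0. We want δ > 0 such that 0 < |y − 15| < δ implies |√y − √15| < ε.
Multiplying by the conjugate, |√y − √15| = |y − 15|/(√y + √15).
Restrict δ ≤ 15 so that |y − 15| < 15 forces y > 0, and then √y + √15 > √15.
Hence |√y − √15| < |y − 15|/√15, which is < ε once |y − 15| < √15·ε.
Take δ = min(15, √15·ε). If 0 < |y − 15| < δ then y > 0 and |√y − √15| < |y − 15|/√15 < ε.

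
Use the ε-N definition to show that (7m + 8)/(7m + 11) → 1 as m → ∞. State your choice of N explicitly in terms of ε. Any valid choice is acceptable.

Let ε > 0 be given. For m ≥ 1, |(7m + 8)/(7m + 11) − 1| = |-21|/(7(7m + 11)) = 21/(7(7m + 11)).
Since 7m + 11 ≥ 7m for m ≥ 1, this is ≤ 21/(7·7m) = (3/7)/m.
So |(7m + 8)/(7m + 11) − 1| < ε whenever m > (3/7)/ε.
Take N = (3/7)/ε. If m > N then |(7m + 8)/(7m + 11) − 1| ≤ (3/7)/m < ε.

N = (3/7)/ε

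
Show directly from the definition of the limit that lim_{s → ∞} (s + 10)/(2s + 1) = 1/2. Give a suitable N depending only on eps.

N = (19/4)/eps

Suppose eps > 0. We seek N > 0 such that s > N implies |(s + 10)/(2s + 1) − (1/2)| < eps.
(s + 10)/(2s + 1) − (1/2) = (2(s + 10) − (2s + 1)) / (2(2s + 1)) = 19/(2(2s + 1)).
For s > 0 we have 2s + 1 > 2s, so |(s + 10)/(2s + 1) − (1/2)| = 19/(2(2s + 1)) < 19/(2·2s) = (19/4)/s.
Thus |(s + 10)/(2s + 1) − (1/2)| < eps whenever s > (19/4)/eps.
Take N = (19/4)/eps. If s > N then |(s + 10)/(2s + 1) − (1/2)| < (19/4)/s < eps.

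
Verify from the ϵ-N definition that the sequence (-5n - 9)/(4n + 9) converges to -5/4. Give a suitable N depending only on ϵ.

N = (9/16)/ϵ

Suppose ϵ > 0. For n ≥ 1, |(-5n - 9)/(4n + 9) + 5/4| = |9|/(4(4n + 9)) = 9/(4(4n + 9)).
Since 4n + 9 ≥ 4n for n ≥ 1, this is ≤ 9/(4·4n) = (9/16)/n.
So |(-5n - 9)/(4n + 9) + 5/4| < ϵ whenever n > (9/16)/ϵ.
Take N = (9/16)/ϵ. If n > N then |(-5n - 9)/(4n + 9) + 5/4| ≤ (9/16)/n < ϵ.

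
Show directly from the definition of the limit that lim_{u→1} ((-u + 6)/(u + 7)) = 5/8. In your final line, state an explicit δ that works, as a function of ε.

Suppose ε > 0. We want δ > 0 with 0 < |u − 1| < δ ⇒ |(-u + 6)/(u + 7) − (5/8)| < ε.
Combining over a common denominator, (-u + 6)/(u + 7) − (5/8) = [(-u + 6)·8 − 5·(u + 7)] / [8·(u + 7)] = -13(u − 1) / (8(u + 7)).
So |(-u + 6)/(u + 7) − (5/8)| = 13|u − 1| / (8·|u + 7|).
Require δ ≤ 4, so |u + 7| ≥ |8| − |u − 1| > 8 − 4 = 4.
Hence |(-u + 6)/(u + 7) − (5/8)| < 13|u − 1|/(8·4) = (13/32)|u − 1|, which is < ε once |u − 1| < (32/13)ε.
Take δ = min(4, (32/13)ε). Then 0 < |u − 1| < δ forces both bounds, so |(-u + 6)/(u + 7) − (5/8)| < ε.

δ = min(4, (32/13)ε)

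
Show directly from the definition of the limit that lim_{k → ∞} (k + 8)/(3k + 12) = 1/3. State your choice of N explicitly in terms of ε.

Fix ε > 0. For k ≥ 1, |(k + 8)/(3k + 12) − (1/3)| = |12|/(3(3k + 12)) = 12/(3(3k + 12)).
Since 3k + 12 ≥ 3k for k ≥ 1, this is ≤ 12/(3·3k) = (4/3)/k.
So |(k + 8)/(3k + 12) − (1/3)| < ε whenever k > (4/3)/ε.
Take N = (4/3)/ε. If k > N then |(k + 8)/(3k + 12) − (1/3)| ≤ (4/3)/k < ε.

N = (4/3)/ε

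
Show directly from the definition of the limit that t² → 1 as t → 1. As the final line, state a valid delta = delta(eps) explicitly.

delta = min(2, eps/4)

Let eps > 0. We seek delta > 0 with 0 < |t − 1| < delta ⇒ |t² − 1| < eps.
Factor: t² − 1 = (t − 1)(t + 1), so |t² − 1| = |t − 1|·|t + 1|.
Impose delta ≤ 2 so that |t| < 3; then |t + 1| ≤ 4.
Hence |t² − 1| ≤ 4|t − 1|, which is < eps once |t − 1| < eps/4.
Take delta = min(2, eps/4). If 0 < |t − 1| < delta then both bounds hold and |t² − 1| ≤ 4|t − 1| < 4·(eps/4) = eps.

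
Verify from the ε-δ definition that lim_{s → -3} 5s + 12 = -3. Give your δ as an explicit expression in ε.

Fix ε > 0. We need δ > 0 so that 0 < |s + 3| < δ implies |(5s + 12) + 3| < ε.
|(5s + 12) + 3| = |5s + 15| = 5|s + 3|.
Thus it suffices that |s + 3| < ε/5.
Take δ = ε/5. If 0 < |s + 3| < δ then |(5s + 12) + 3| = 5|s + 3| < 5·(ε/5) = ε.

δ = ε/5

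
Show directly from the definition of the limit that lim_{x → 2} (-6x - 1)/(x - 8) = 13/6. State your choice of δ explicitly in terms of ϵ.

Let ϵ > 0 be given. We want δ > 0 with 0 < |x − 2| < δ ⇒ |(-6x - 1)/(x - 8) − (13/6)| < ϵ.
Combining over a common denominator, (-6x - 1)/(x - 8) − (13/6) = [(-6x - 1)·(-6) − (-13)·(x - 8)] / [(-6)·(x - 8)] = 49(x − 2) / ((-6)(x - 8)).
So |(-6x - 1)/(x - 8) − (13/6)| = 49|x − 2| / (6·|x − 8|).
Restrict δ ≤ 3. Then |x − 2| < 3 gives |x − 8| = |(x − 2) + (-6)| ≥ 6 − 3 = 3.
Hence |(-6x - 1)/(x - 8) − (13/6)| < 49|x − 2|/(6·3) = (49/18)|x − 2|, which is < ϵ once |x − 2| < (18/49)ϵ.
Take δ = min(3, (18/49)ϵ). Then 0 < |x − 2| < δ forces both bounds, so |(-6x - 1)/(x - 8) − (13/6)| < ϵ.

δ = min(3, (18/49)ϵ)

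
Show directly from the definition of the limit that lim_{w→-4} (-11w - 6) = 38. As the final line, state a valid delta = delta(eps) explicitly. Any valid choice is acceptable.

delta = eps/11

Let eps > 0. We need delta > 0 so that 0 < |w + 4| < delta implies |(-11w - 6) − 38| < eps.
Since (-11w - 6) − 38 = -11(w + 4), we have |(-11w - 6) − 38| = 11|w + 4|.
Thus it suffices that |w + 4| < eps/11.
Take delta = eps/11. If 0 < |w + 4| < delta then |(-11w - 6) − 38| = 11|w + 4| < 11·(eps/11) = eps.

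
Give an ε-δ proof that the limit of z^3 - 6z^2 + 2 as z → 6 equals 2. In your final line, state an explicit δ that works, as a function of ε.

δ = min(2, ε/64)

Let ε > 0 be given. We want δ > 0 such that 0 < |z − 6| < δ implies |(z^3 - 6z^2 + 2) − 2| < ε.
(z^3 - 6z^2 + 2) − 2 = z^3 - 6z^2 = (z − 6)(z^2).
So |(z^3 - 6z^2 + 2) − 2| = |z − 6|·|z^2|.
Require δ ≤ 2. Then |z − 6| < 2 gives |z| < 8, and by the triangle inequality |z^2| ≤ 8^2 = 64.
Hence |(z^3 - 6z^2 + 2) − 2| ≤ 64|z − 6| < ε provided |z − 6| < ε/64.
Choosing δ = min(2, ε/64) ensures both conditions, hence |(z^3 - 6z^2 + 2) − 2| < ε.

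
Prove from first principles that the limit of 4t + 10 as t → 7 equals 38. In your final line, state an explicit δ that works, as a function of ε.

Suppose ε > 0. We need δ > 0 so that 0 < |t − 7| < δ implies |(4t + 10) − 38| < ε.
Since (4t + 10) − 38 = 4(t − 7), we have |(4t + 10) − 38| = 4|t − 7|.
Thus it suffices that |t − 7| < ε/4.
Take δ = ε/4. If 0 < |t − 7| < δ then |(4t + 10) − 38| = 4|t − 7| < 4·(ε/4) = ε.

δ = ε/4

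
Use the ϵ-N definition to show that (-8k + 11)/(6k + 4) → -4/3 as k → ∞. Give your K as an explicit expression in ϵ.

K = (49/18)/ϵ

Let ϵ > 0 be given. For k ≥ 1, |(-8k + 11)/(6k + 4) + 4/3| = |98|/(6(6k + 4)) = 98/(6(6k + 4)).
Since 6k + 4 ≥ 6k for k ≥ 1, this is ≤ 98/(6·6k) = (49/18)/k.
So |(-8k + 11)/(6k + 4) + 4/3| < ϵ whenever k > (49/18)/ϵ.
Take K = (49/18)/ϵ. If k > K then |(-8k + 11)/(6k + 4) + 4/3| ≤ (49/18)/k < ϵ.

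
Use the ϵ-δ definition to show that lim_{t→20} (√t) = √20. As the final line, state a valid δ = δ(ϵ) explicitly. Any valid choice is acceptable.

Suppose ϵ > 0. We want δ > 0 such that 0 < |t − 20| < δ implies |√t − √20| < ϵ.
Multiplying by the conjugate, |√t − √20| = |t − 20|/(√t + √20).
Restrict δ ≤ 20 so that |t − 20| < 20 forces t > 0, and then √t + √20 > √20.
Hence |√t − √20| < |t − 20|/√20, which is < ϵ once |t − 20| < √20·ϵ.
Take δ = min(20, √20·ϵ). If 0 < |t − 20| < δ then t > 0 and |√t − √20| < |t − 20|/√20 < ϵ.

δ = min(20, √20·ϵ)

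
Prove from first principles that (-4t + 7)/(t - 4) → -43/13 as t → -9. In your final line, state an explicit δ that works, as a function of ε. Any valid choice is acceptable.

Fix ε > 0. We want δ > 0 with 0 < |t + 9| < δ ⇒ |(-4t + 7)/(t - 4) + 43/13| < ε.
Combining over a common denominator, (-4t + 7)/(t - 4) + 43/13 = [(-4t + 7)·(-13) − 43·(t - 4)] / [(-13)·(t - 4)] = 9(t + 9) / ((-13)(t - 4)).
So |(-4t + 7)/(t - 4) + 43/13| = 9|t + 9| / (13·|t − 4|).
Restrict δ ≤ 13/2. Then |t + 9| < 13/2 gives |t − 4| = |(t + 9) + (-13)| ≥ 13 − 13/2 = 13/2.
Hence |(-4t + 7)/(t - 4) + 43/13| < 9|t + 9|/(13·(13/2)) = (18/169)|t + 9|, which is < ε once |t + 9| < (169/18)ε.
Take δ = min(13/2, (169/18)ε). Then 0 < |t + 9| < δ forces both bounds, so |(-4t + 7)/(t - 4) + 43/13| < ε.

δ = min(13/2, (169/18)ε)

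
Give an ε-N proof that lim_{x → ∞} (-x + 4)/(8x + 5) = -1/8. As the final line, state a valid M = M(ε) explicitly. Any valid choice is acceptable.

Suppose ε > 0. We seek M > 0 such that x > M implies |(-x + 4)/(8x + 5) + 1/8| < ε.
(-x + 4)/(8x + 5) + 1/8 = (8(-x + 4) − (-1)(8x + 5)) / (8(8x + 5)) = 37/(8(8x + 5)).
For x > 0 we have 8x + 5 > 8x, so |(-x + 4)/(8x + 5) + 1/8| = 37/(8(8x + 5)) < 37/(8·8x) = (37/64)/x.
Thus |(-x + 4)/(8x + 5) + 1/8| < ε whenever x > (37/64)/ε.
Take M = (37/64)/ε. If x > M then |(-x + 4)/(8x + 5) + 1/8| < (37/64)/x < ε.

M = (37/64)/ε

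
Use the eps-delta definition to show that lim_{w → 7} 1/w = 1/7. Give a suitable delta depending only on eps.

delta = min(7/2, (49/2)eps)

Let eps > 0. We seek delta > 0 such that 0 < |w − 7| < delta implies |1/w − (1/7)| < eps.
|1/w − (1/7)| = |7 − w|/(7·|w|) = |w − 7|/(7|w|).
Restrict delta ≤ 7/2. Then |w − 7| < 7/2 gives |w| > 7/2, so 7|w| > 49/2.
Then |1/w − (1/7)| < |w − 7|/(49/2), which is < eps when |w − 7| < (49/2)eps.
Take delta = min(7/2, (49/2)eps). Then 0 < |w − 7| < delta gives both |w − 7| < 7/2 and |w − 7| < (49/2)eps, so |1/w − (1/7)| < eps.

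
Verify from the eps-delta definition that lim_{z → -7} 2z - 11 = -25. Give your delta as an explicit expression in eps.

Fix eps > 0. We need delta > 0 so that 0 < |z + 7| < delta implies |(2z - 11) + 25| < eps.
Since (2z - 11) + 25 = 2(z + 7), we have |(2z - 11) + 25| = 2|z + 7|.
Thus it suffices that |z + 7| < eps/2.
Take delta = eps/2. If 0 < |z + 7| < delta then |(2z - 11) + 25| = 2|z + 7| < 2·(eps/2) = eps.

delta = eps/2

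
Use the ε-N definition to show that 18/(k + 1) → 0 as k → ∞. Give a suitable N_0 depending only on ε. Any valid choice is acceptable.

N_0 = 18/ε

Suppose ε > 0. For k ≥ 1, |18/(k + 1) − 0| = 18/(k + 1) ≤ 18/k.
We need 18/k < ε, i.e. k > 18/ε.
Take N_0 = 18/ε. If k > N_0 then |18/(k + 1)| ≤ 18/k < ε.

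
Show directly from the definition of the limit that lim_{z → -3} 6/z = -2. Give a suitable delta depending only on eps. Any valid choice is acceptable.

Let eps > 0. We seek delta > 0 such that 0 < |z + 3| < delta implies |6/z + 2| < eps.
|6/z + 2| = 6·|-3 − z|/(3·|z|) = 6|z + 3|/(3|z|).
Require delta ≤ 3/2 so that |z| > 3 − 3/2 = 3/2, hence 3|z| > 9/2.
Then |6/z + 2| < 6|z + 3|/(9/2), which is < eps when |z + 3| < (3/4)eps.
Take delta = min(3/2, (3/4)eps). Then 0 < |z + 3| < delta gives both |z + 3| < 3/2 and |z + 3| < (3/4)eps, so |6/z + 2| < eps.

delta = min(3/2, (3/4)eps)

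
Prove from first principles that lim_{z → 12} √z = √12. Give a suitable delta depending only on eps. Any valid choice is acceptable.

Let eps > 0. We want delta > 0 such that 0 < |z − 12| < delta implies |√z − √12| < eps.
Multiplying by the conjugate, |√z − √12| = |z − 12|/(√z + √12).
Restrict delta ≤ 12 so that |z − 12| < 12 forces z > 0, and then √z + √12 > √12.
Hence |√z − √12| < |z − 12|/√12, which is < eps once |z − 12| < √12·eps.
Take delta = min(12, √12·eps). If 0 < |z − 12| < delta then z > 0 and |√z − √12| < |z − 12|/√12 < eps.

delta = min(12, √12·eps)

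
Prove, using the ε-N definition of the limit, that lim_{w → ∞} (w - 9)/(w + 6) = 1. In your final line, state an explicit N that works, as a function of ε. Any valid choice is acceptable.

Let ε > 0. We seek N > 0 such that w > N implies |(w - 9)/(w + 6) − 1| < ε.
(w - 9)/(w + 6) − 1 = ((w - 9) − (w + 6)) / ((w + 6)) = -15/((w + 6)).
For w > 0 we have w + 6 > w, so |(w - 9)/(w + 6) − 1| = 15/((w + 6)) < 15/(w) = 15/w.
Thus |(w - 9)/(w + 6) − 1| < ε whenever w > 15/ε.
Take N = 15/ε. If w > N then |(w - 9)/(w + 6) − 1| < 15/w < ε.

N = 15/ε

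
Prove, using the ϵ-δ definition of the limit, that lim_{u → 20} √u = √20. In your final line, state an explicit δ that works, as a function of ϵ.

Let ϵ > 0 be given. We want δ > 0 such that 0 < |u − 20| < δ implies |√u − √20| < ϵ.
Multiplying by the conjugate, |√u − √20| = |u − 20|/(√u + √20).
Restrict δ ≤ 20 so that |u − 20| < 20 forces u > 0, and then √u + √20 > √20.
Hence |√u − √20| < |u − 20|/√20, which is < ϵ once |u − 20| < √20·ϵ.
Take δ = min(20, √20·ϵ). If 0 < |u − 20| < δ then u > 0 and |√u − √20| < |u − 20|/√20 < ϵ.

δ = min(20, √20·ϵ)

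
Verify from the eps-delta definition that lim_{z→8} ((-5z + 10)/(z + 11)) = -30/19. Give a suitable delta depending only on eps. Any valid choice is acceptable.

Fix eps > 0. We want delta > 0 with 0 < |z − 8| < delta ⇒ |(-5z + 10)/(z + 11) + 30/19| < eps.
Combining over a common denominator, (-5z + 10)/(z + 11) + 30/19 = [(-5z + 10)·19 − (-30)·(z + 11)] / [19·(z + 11)] = -65(z − 8) / (19(z + 11)).
So |(-5z + 10)/(z + 11) + 30/19| = 65|z − 8| / (19·|z + 11|).
Restrict delta ≤ 19/2. Then |z − 8| < 19/2 gives |z + 11| = |(z − 8) + 19| ≥ 19 − 19/2 = 19/2.
Hence |(-5z + 10)/(z + 11) + 30/19| < 65|z − 8|/(19·(19/2)) = (130/361)|z − 8|, which is < eps once |z − 8| < (361/130)eps.
Take delta = min(19/2, (361/130)eps). Then 0 < |z − 8| < delta forces both bounds, so |(-5z + 10)/(z + 11) + 30/19| < eps.

delta = min(19/2, (361/130)eps)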